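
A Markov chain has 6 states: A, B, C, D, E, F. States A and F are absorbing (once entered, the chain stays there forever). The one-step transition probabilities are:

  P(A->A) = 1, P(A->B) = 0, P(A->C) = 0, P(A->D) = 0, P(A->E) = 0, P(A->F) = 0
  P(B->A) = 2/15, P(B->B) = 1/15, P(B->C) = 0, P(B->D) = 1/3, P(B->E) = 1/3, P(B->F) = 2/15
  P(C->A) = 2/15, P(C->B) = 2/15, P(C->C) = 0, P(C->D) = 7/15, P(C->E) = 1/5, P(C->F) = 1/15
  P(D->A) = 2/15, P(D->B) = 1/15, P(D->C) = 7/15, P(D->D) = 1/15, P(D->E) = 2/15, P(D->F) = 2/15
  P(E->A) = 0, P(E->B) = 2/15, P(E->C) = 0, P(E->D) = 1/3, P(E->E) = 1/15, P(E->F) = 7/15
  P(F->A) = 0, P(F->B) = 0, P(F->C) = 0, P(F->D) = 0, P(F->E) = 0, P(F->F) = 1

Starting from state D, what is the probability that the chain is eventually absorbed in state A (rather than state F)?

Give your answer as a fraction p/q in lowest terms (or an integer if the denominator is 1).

Let a_i = P(absorbed in A | start in state i).
Boundary conditions: a_A = 1, a_F = 0.
For each transient state i, a_i = sum_j P(i->j) * a_j:
  a_B = 2/15*a_A + 1/15*a_B + 0*a_C + 1/3*a_D + 1/3*a_E + 2/15*a_F
  a_C = 2/15*a_A + 2/15*a_B + 0*a_C + 7/15*a_D + 1/5*a_E + 1/15*a_F
  a_D = 2/15*a_A + 1/15*a_B + 7/15*a_C + 1/15*a_D + 2/15*a_E + 2/15*a_F
  a_E = 0*a_A + 2/15*a_B + 0*a_C + 1/3*a_D + 1/15*a_E + 7/15*a_F

Substituting a_A = 1 and a_F = 0, rearrange to (I - Q) a = r where r[i] = P(i -> A):
  [14/15, 0, -1/3, -1/3] . (a_B, a_C, a_D, a_E) = 2/15
  [-2/15, 1, -7/15, -1/5] . (a_B, a_C, a_D, a_E) = 2/15
  [-1/15, -7/15, 14/15, -2/15] . (a_B, a_C, a_D, a_E) = 2/15
  [-2/15, 0, -1/3, 14/15] . (a_B, a_C, a_D, a_E) = 0

Solving yields:
  a_B = 8178/23111
  a_C = 9356/23111
  a_D = 9200/23111
  a_E = 4454/23111

Starting state is D, so the absorption probability is a_D = 9200/23111.

Answer: 9200/23111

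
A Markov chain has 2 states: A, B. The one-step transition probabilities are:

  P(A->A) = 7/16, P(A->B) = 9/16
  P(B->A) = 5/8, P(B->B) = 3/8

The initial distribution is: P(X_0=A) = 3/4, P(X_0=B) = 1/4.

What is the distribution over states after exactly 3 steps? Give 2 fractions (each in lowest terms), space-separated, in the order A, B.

Answer: 8599/16384 7785/16384

Derivation:
Propagating the distribution step by step (d_{t+1} = d_t * P):
d_0 = (A=3/4, B=1/4)
  d_1[A] = 3/4*7/16 + 1/4*5/8 = 31/64
  d_1[B] = 3/4*9/16 + 1/4*3/8 = 33/64
d_1 = (A=31/64, B=33/64)
  d_2[A] = 31/64*7/16 + 33/64*5/8 = 547/1024
  d_2[B] = 31/64*9/16 + 33/64*3/8 = 477/1024
d_2 = (A=547/1024, B=477/1024)
  d_3[A] = 547/1024*7/16 + 477/1024*5/8 = 8599/16384
  d_3[B] = 547/1024*9/16 + 477/1024*3/8 = 7785/16384
d_3 = (A=8599/16384, B=7785/16384)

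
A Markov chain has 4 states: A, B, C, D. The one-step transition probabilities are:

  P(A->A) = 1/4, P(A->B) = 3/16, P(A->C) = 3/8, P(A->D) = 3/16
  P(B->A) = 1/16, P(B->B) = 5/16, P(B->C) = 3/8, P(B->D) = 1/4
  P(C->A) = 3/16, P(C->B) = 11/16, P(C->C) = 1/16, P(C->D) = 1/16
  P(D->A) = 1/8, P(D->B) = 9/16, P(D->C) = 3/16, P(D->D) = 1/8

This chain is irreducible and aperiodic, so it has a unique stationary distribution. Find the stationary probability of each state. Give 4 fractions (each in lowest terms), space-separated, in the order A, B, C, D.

The stationary distribution satisfies pi = pi * P, i.e.:
  pi_A = 1/4*pi_A + 1/16*pi_B + 3/16*pi_C + 1/8*pi_D
  pi_B = 3/16*pi_A + 5/16*pi_B + 11/16*pi_C + 9/16*pi_D
  pi_C = 3/8*pi_A + 3/8*pi_B + 1/16*pi_C + 3/16*pi_D
  pi_D = 3/16*pi_A + 1/4*pi_B + 1/16*pi_C + 1/8*pi_D
with normalization: pi_A + pi_B + pi_C + pi_D = 1.

Using the first 3 balance equations plus normalization, the linear system A*pi = b is:
  [-3/4, 1/16, 3/16, 1/8] . pi = 0
  [3/16, -11/16, 11/16, 9/16] . pi = 0
  [3/8, 3/8, -15/16, 3/16] . pi = 0
  [1, 1, 1, 1] . pi = 1

Solving yields:
  pi_A = 209/1604
  pi_B = 701/1604
  pi_C = 419/1604
  pi_D = 275/1604

Verification (pi * P):
  209/1604*1/4 + 701/1604*1/16 + 419/1604*3/16 + 275/1604*1/8 = 209/1604 = pi_A  (ok)
  209/1604*3/16 + 701/1604*5/16 + 419/1604*11/16 + 275/1604*9/16 = 701/1604 = pi_B  (ok)
  209/1604*3/8 + 701/1604*3/8 + 419/1604*1/16 + 275/1604*3/16 = 419/1604 = pi_C  (ok)
  209/1604*3/16 + 701/1604*1/4 + 419/1604*1/16 + 275/1604*1/8 = 275/1604 = pi_D  (ok)

Answer: 209/1604 701/1604 419/1604 275/1604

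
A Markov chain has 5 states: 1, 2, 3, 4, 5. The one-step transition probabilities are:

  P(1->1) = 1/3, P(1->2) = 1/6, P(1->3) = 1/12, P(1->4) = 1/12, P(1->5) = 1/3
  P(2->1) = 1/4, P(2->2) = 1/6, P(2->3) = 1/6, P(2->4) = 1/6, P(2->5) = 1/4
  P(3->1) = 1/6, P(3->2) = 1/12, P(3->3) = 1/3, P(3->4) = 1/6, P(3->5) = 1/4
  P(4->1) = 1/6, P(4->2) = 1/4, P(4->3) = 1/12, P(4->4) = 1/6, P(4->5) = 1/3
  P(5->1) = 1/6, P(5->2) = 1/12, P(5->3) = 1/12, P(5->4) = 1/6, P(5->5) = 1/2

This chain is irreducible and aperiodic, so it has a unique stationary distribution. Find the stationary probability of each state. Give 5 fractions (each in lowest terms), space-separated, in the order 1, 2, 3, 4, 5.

The stationary distribution satisfies pi = pi * P, i.e.:
  pi_1 = 1/3*pi_1 + 1/4*pi_2 + 1/6*pi_3 + 1/6*pi_4 + 1/6*pi_5
  pi_2 = 1/6*pi_1 + 1/6*pi_2 + 1/12*pi_3 + 1/4*pi_4 + 1/12*pi_5
  pi_3 = 1/12*pi_1 + 1/6*pi_2 + 1/3*pi_3 + 1/12*pi_4 + 1/12*pi_5
  pi_4 = 1/12*pi_1 + 1/6*pi_2 + 1/6*pi_3 + 1/6*pi_4 + 1/6*pi_5
  pi_5 = 1/3*pi_1 + 1/4*pi_2 + 1/4*pi_3 + 1/3*pi_4 + 1/2*pi_5
with normalization: pi_1 + pi_2 + pi_3 + pi_4 + pi_5 = 1.

Using the first 4 balance equations plus normalization, the linear system A*pi = b is:
  [-2/3, 1/4, 1/6, 1/6, 1/6] . pi = 0
  [1/6, -5/6, 1/12, 1/4, 1/12] . pi = 0
  [1/12, 1/6, -2/3, 1/12, 1/12] . pi = 0
  [1/12, 1/6, 1/6, -5/6, 1/6] . pi = 0
  [1, 1, 1, 1, 1] . pi = 1

Solving yields:
  pi_1 = 28/131
  pi_2 = 18/131
  pi_3 = 149/1179
  pi_4 = 39/262
  pi_5 = 881/2358

Verification (pi * P):
  28/131*1/3 + 18/131*1/4 + 149/1179*1/6 + 39/262*1/6 + 881/2358*1/6 = 28/131 = pi_1  (ok)
  28/131*1/6 + 18/131*1/6 + 149/1179*1/12 + 39/262*1/4 + 881/2358*1/12 = 18/131 = pi_2  (ok)
  28/131*1/12 + 18/131*1/6 + 149/1179*1/3 + 39/262*1/12 + 881/2358*1/12 = 149/1179 = pi_3  (ok)
  28/131*1/12 + 18/131*1/6 + 149/1179*1/6 + 39/262*1/6 + 881/2358*1/6 = 39/262 = pi_4  (ok)
  28/131*1/3 + 18/131*1/4 + 149/1179*1/4 + 39/262*1/3 + 881/2358*1/2 = 881/2358 = pi_5  (ok)

Answer: 28/131 18/131 149/1179 39/262 881/2358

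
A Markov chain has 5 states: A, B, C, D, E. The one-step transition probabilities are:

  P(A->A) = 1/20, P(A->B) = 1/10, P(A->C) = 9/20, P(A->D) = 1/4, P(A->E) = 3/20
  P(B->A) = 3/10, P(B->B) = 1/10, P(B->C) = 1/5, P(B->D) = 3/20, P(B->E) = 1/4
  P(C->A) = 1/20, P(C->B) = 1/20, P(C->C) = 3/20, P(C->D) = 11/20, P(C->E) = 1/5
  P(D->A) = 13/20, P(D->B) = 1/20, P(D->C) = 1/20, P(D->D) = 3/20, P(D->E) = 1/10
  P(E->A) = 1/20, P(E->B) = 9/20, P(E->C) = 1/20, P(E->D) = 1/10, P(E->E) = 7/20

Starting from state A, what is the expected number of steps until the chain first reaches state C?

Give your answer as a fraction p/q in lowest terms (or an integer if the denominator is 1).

Answer: 66200/17043

Derivation:
Let h_i = expected steps to first reach C from state i.
Boundary: h_C = 0.
First-step equations for the other states:
  h_A = 1 + 1/20*h_A + 1/10*h_B + 9/20*h_C + 1/4*h_D + 3/20*h_E
  h_B = 1 + 3/10*h_A + 1/10*h_B + 1/5*h_C + 3/20*h_D + 1/4*h_E
  h_D = 1 + 13/20*h_A + 1/20*h_B + 1/20*h_C + 3/20*h_D + 1/10*h_E
  h_E = 1 + 1/20*h_A + 9/20*h_B + 1/20*h_C + 1/10*h_D + 7/20*h_E

Substituting h_C = 0 and rearranging gives the linear system (I - Q) h = 1:
  [19/20, -1/10, -1/4, -3/20] . (h_A, h_B, h_D, h_E) = 1
  [-3/10, 9/10, -3/20, -1/4] . (h_A, h_B, h_D, h_E) = 1
  [-13/20, -1/20, 17/20, -1/10] . (h_A, h_B, h_D, h_E) = 1
  [-1/20, -9/20, -1/10, 13/20] . (h_A, h_B, h_D, h_E) = 1

Solving yields:
  h_A = 66200/17043
  h_B = 84290/17043
  h_D = 87770/17043
  h_E = 1810/299

Starting state is A, so the expected hitting time is h_A = 66200/17043.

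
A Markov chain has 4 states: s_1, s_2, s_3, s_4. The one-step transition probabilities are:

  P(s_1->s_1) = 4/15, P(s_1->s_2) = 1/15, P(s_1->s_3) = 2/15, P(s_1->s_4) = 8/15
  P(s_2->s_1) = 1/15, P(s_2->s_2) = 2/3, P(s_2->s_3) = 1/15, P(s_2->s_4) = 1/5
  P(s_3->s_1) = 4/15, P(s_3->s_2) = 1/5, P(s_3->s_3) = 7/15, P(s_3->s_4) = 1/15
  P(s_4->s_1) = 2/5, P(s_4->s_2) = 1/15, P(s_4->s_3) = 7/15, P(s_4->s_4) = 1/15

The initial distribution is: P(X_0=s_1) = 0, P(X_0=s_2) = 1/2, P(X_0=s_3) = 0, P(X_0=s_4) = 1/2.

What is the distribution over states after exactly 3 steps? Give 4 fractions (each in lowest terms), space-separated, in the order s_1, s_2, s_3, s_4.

Propagating the distribution step by step (d_{t+1} = d_t * P):
d_0 = (s_1=0, s_2=1/2, s_3=0, s_4=1/2)
  d_1[s_1] = 0*4/15 + 1/2*1/15 + 0*4/15 + 1/2*2/5 = 7/30
  d_1[s_2] = 0*1/15 + 1/2*2/3 + 0*1/5 + 1/2*1/15 = 11/30
  d_1[s_3] = 0*2/15 + 1/2*1/15 + 0*7/15 + 1/2*7/15 = 4/15
  d_1[s_4] = 0*8/15 + 1/2*1/5 + 0*1/15 + 1/2*1/15 = 2/15
d_1 = (s_1=7/30, s_2=11/30, s_3=4/15, s_4=2/15)
  d_2[s_1] = 7/30*4/15 + 11/30*1/15 + 4/15*4/15 + 2/15*2/5 = 19/90
  d_2[s_2] = 7/30*1/15 + 11/30*2/3 + 4/15*1/5 + 2/15*1/15 = 29/90
  d_2[s_3] = 7/30*2/15 + 11/30*1/15 + 4/15*7/15 + 2/15*7/15 = 109/450
  d_2[s_4] = 7/30*8/15 + 11/30*1/5 + 4/15*1/15 + 2/15*1/15 = 101/450
d_2 = (s_1=19/90, s_2=29/90, s_3=109/450, s_4=101/450)
  d_3[s_1] = 19/90*4/15 + 29/90*1/15 + 109/450*4/15 + 101/450*2/5 = 1567/6750
  d_3[s_2] = 19/90*1/15 + 29/90*2/3 + 109/450*1/5 + 101/450*1/15 = 1973/6750
  d_3[s_3] = 19/90*2/15 + 29/90*1/15 + 109/450*7/15 + 101/450*7/15 = 361/1350
  d_3[s_4] = 19/90*8/15 + 29/90*1/5 + 109/450*1/15 + 101/450*1/15 = 281/1350
d_3 = (s_1=1567/6750, s_2=1973/6750, s_3=361/1350, s_4=281/1350)

Answer: 1567/6750 1973/6750 361/1350 281/1350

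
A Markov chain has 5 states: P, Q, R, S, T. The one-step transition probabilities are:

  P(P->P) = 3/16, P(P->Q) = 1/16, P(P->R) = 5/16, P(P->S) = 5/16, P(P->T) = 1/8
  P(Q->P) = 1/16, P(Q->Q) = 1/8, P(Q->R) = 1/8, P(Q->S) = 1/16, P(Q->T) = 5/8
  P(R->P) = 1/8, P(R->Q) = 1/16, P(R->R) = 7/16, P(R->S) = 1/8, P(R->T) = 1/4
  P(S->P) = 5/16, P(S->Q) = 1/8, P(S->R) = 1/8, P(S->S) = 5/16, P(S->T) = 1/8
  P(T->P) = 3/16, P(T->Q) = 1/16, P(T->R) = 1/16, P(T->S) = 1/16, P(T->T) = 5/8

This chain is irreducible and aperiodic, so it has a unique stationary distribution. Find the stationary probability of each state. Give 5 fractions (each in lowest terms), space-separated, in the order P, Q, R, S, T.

Answer: 163/878 34/439 87/439 71/439 331/878

Derivation:
The stationary distribution satisfies pi = pi * P, i.e.:
  pi_P = 3/16*pi_P + 1/16*pi_Q + 1/8*pi_R + 5/16*pi_S + 3/16*pi_T
  pi_Q = 1/16*pi_P + 1/8*pi_Q + 1/16*pi_R + 1/8*pi_S + 1/16*pi_T
  pi_R = 5/16*pi_P + 1/8*pi_Q + 7/16*pi_R + 1/8*pi_S + 1/16*pi_T
  pi_S = 5/16*pi_P + 1/16*pi_Q + 1/8*pi_R + 5/16*pi_S + 1/16*pi_T
  pi_T = 1/8*pi_P + 5/8*pi_Q + 1/4*pi_R + 1/8*pi_S + 5/8*pi_T
with normalization: pi_P + pi_Q + pi_R + pi_S + pi_T = 1.

Using the first 4 balance equations plus normalization, the linear system A*pi = b is:
  [-13/16, 1/16, 1/8, 5/16, 3/16] . pi = 0
  [1/16, -7/8, 1/16, 1/8, 1/16] . pi = 0
  [5/16, 1/8, -9/16, 1/8, 1/16] . pi = 0
  [5/16, 1/16, 1/8, -11/16, 1/16] . pi = 0
  [1, 1, 1, 1, 1] . pi = 1

Solving yields:
  pi_P = 163/878
  pi_Q = 34/439
  pi_R = 87/439
  pi_S = 71/439
  pi_T = 331/878

Verification (pi * P):
  163/878*3/16 + 34/439*1/16 + 87/439*1/8 + 71/439*5/16 + 331/878*3/16 = 163/878 = pi_P  (ok)
  163/878*1/16 + 34/439*1/8 + 87/439*1/16 + 71/439*1/8 + 331/878*1/16 = 34/439 = pi_Q  (ok)
  163/878*5/16 + 34/439*1/8 + 87/439*7/16 + 71/439*1/8 + 331/878*1/16 = 87/439 = pi_R  (ok)
  163/878*5/16 + 34/439*1/16 + 87/439*1/8 + 71/439*5/16 + 331/878*1/16 = 71/439 = pi_S  (ok)
  163/878*1/8 + 34/439*5/8 + 87/439*1/4 + 71/439*1/8 + 331/878*5/8 = 331/878 = pi_T  (ok)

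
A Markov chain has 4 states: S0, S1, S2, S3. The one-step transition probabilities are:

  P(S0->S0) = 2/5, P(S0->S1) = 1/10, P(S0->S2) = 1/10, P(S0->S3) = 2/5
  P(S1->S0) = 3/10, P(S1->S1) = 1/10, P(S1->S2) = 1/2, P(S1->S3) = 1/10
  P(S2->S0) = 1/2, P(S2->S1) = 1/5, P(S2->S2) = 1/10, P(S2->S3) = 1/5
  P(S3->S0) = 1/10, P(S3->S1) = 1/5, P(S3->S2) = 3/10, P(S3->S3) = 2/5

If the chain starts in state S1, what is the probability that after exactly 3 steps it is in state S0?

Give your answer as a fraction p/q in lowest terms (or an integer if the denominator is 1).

Computing P^3 by repeated multiplication:
P^1 =
  S0: [2/5, 1/10, 1/10, 2/5]
  S1: [3/10, 1/10, 1/2, 1/10]
  S2: [1/2, 1/5, 1/10, 1/5]
  S3: [1/10, 1/5, 3/10, 2/5]
P^2 =
  S0: [7/25, 3/20, 11/50, 7/20]
  S1: [41/100, 4/25, 4/25, 27/100]
  S2: [33/100, 13/100, 11/50, 8/25]
  S3: [29/100, 17/100, 13/50, 7/25]
P^3 =
  S0: [151/500, 157/1000, 23/100, 311/1000]
  S1: [319/1000, 143/1000, 109/500, 8/25]
  S2: [313/1000, 77/500, 27/125, 317/1000]
  S3: [13/40, 77/500, 28/125, 297/1000]

(P^3)[S1 -> S0] = 319/1000

Answer: 319/1000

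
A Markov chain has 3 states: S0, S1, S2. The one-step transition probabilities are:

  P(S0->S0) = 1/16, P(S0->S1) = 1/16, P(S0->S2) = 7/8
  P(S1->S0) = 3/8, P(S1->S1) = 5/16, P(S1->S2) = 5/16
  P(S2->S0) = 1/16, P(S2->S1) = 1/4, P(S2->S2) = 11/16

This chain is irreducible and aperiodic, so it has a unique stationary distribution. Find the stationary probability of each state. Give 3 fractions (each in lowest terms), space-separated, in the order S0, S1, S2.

The stationary distribution satisfies pi = pi * P, i.e.:
  pi_S0 = 1/16*pi_S0 + 3/8*pi_S1 + 1/16*pi_S2
  pi_S1 = 1/16*pi_S0 + 5/16*pi_S1 + 1/4*pi_S2
  pi_S2 = 7/8*pi_S0 + 5/16*pi_S1 + 11/16*pi_S2
with normalization: pi_S0 + pi_S1 + pi_S2 = 1.

Using the first 2 balance equations plus normalization, the linear system A*pi = b is:
  [-15/16, 3/8, 1/16] . pi = 0
  [1/16, -11/16, 1/4] . pi = 0
  [1, 1, 1] . pi = 1

Solving yields:
  pi_S0 = 7/51
  pi_S1 = 61/255
  pi_S2 = 53/85

Verification (pi * P):
  7/51*1/16 + 61/255*3/8 + 53/85*1/16 = 7/51 = pi_S0  (ok)
  7/51*1/16 + 61/255*5/16 + 53/85*1/4 = 61/255 = pi_S1  (ok)
  7/51*7/8 + 61/255*5/16 + 53/85*11/16 = 53/85 = pi_S2  (ok)

Answer: 7/51 61/255 53/85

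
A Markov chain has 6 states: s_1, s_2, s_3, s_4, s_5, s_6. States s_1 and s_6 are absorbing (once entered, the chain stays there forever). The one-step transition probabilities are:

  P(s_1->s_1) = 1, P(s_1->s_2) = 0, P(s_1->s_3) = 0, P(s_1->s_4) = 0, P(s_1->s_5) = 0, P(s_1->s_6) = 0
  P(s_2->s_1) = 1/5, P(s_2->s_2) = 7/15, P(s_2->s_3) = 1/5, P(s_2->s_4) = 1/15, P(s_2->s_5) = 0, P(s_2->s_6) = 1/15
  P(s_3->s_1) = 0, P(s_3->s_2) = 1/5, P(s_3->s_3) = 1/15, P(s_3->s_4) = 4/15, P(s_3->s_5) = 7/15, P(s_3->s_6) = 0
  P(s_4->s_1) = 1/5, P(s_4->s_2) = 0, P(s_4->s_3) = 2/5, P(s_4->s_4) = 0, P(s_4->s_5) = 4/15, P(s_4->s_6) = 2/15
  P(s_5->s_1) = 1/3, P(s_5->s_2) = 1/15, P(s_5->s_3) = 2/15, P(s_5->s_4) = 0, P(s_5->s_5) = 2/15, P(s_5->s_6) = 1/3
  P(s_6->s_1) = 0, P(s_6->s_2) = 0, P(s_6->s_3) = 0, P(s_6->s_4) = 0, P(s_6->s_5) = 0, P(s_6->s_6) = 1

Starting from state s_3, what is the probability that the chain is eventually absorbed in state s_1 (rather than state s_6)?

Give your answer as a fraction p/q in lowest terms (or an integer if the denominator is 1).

Answer: 4202/7467

Derivation:
Let a_i = P(absorbed in s_1 | start in state i).
Boundary conditions: a_s_1 = 1, a_s_6 = 0.
For each transient state i, a_i = sum_j P(i->j) * a_j:
  a_s_2 = 1/5*a_s_1 + 7/15*a_s_2 + 1/5*a_s_3 + 1/15*a_s_4 + 0*a_s_5 + 1/15*a_s_6
  a_s_3 = 0*a_s_1 + 1/5*a_s_2 + 1/15*a_s_3 + 4/15*a_s_4 + 7/15*a_s_5 + 0*a_s_6
  a_s_4 = 1/5*a_s_1 + 0*a_s_2 + 2/5*a_s_3 + 0*a_s_4 + 4/15*a_s_5 + 2/15*a_s_6
  a_s_5 = 1/3*a_s_1 + 1/15*a_s_2 + 2/15*a_s_3 + 0*a_s_4 + 2/15*a_s_5 + 1/3*a_s_6

Substituting a_s_1 = 1 and a_s_6 = 0, rearrange to (I - Q) a = r where r[i] = P(i -> s_1):
  [8/15, -1/5, -1/15, 0] . (a_s_2, a_s_3, a_s_4, a_s_5) = 1/5
  [-1/5, 14/15, -4/15, -7/15] . (a_s_2, a_s_3, a_s_4, a_s_5) = 0
  [0, -2/5, 1, -4/15] . (a_s_2, a_s_3, a_s_4, a_s_5) = 1/5
  [-1/15, -2/15, 0, 13/15] . (a_s_2, a_s_3, a_s_4, a_s_5) = 1/3

Solving yields:
  a_s_2 = 9805/14934
  a_s_3 = 4202/7467
  a_s_4 = 4213/7467
  a_s_5 = 2597/4978

Starting state is s_3, so the absorption probability is a_s_3 = 4202/7467.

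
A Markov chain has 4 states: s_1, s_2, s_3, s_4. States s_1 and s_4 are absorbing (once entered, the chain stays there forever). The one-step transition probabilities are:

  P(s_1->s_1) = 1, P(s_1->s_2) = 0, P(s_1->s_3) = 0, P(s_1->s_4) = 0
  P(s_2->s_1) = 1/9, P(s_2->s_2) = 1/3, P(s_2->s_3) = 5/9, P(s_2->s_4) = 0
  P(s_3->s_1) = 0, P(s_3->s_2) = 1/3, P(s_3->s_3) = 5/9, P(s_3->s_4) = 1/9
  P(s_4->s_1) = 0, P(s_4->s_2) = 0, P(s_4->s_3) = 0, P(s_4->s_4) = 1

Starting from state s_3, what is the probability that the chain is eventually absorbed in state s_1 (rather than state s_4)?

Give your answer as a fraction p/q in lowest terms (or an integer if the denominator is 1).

Let a_i = P(absorbed in s_1 | start in state i).
Boundary conditions: a_s_1 = 1, a_s_4 = 0.
For each transient state i, a_i = sum_j P(i->j) * a_j:
  a_s_2 = 1/9*a_s_1 + 1/3*a_s_2 + 5/9*a_s_3 + 0*a_s_4
  a_s_3 = 0*a_s_1 + 1/3*a_s_2 + 5/9*a_s_3 + 1/9*a_s_4

Substituting a_s_1 = 1 and a_s_4 = 0, rearrange to (I - Q) a = r where r[i] = P(i -> s_1):
  [2/3, -5/9] . (a_s_2, a_s_3) = 1/9
  [-1/3, 4/9] . (a_s_2, a_s_3) = 0

Solving yields:
  a_s_2 = 4/9
  a_s_3 = 1/3

Starting state is s_3, so the absorption probability is a_s_3 = 1/3.

Answer: 1/3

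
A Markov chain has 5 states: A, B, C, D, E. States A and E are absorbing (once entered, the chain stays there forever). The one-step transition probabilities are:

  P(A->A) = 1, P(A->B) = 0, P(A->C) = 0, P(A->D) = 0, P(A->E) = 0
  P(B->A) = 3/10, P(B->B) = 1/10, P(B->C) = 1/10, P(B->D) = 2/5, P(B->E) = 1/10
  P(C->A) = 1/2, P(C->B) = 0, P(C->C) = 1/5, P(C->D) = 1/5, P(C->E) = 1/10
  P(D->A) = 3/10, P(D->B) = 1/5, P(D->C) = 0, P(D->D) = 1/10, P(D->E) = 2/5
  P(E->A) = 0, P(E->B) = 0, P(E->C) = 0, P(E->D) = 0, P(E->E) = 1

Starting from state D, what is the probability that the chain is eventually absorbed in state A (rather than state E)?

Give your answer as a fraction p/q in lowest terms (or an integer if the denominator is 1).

Answer: 137/290

Derivation:
Let a_i = P(absorbed in A | start in state i).
Boundary conditions: a_A = 1, a_E = 0.
For each transient state i, a_i = sum_j P(i->j) * a_j:
  a_B = 3/10*a_A + 1/10*a_B + 1/10*a_C + 2/5*a_D + 1/10*a_E
  a_C = 1/2*a_A + 0*a_B + 1/5*a_C + 1/5*a_D + 1/10*a_E
  a_D = 3/10*a_A + 1/5*a_B + 0*a_C + 1/10*a_D + 2/5*a_E

Substituting a_A = 1 and a_E = 0, rearrange to (I - Q) a = r where r[i] = P(i -> A):
  [9/10, -1/10, -2/5] . (a_B, a_C, a_D) = 3/10
  [0, 4/5, -1/5] . (a_B, a_C, a_D) = 1/2
  [-1/5, 0, 9/10] . (a_B, a_C, a_D) = 3/10

Solving yields:
  a_B = 363/580
  a_C = 431/580
  a_D = 137/290

Starting state is D, so the absorption probability is a_D = 137/290.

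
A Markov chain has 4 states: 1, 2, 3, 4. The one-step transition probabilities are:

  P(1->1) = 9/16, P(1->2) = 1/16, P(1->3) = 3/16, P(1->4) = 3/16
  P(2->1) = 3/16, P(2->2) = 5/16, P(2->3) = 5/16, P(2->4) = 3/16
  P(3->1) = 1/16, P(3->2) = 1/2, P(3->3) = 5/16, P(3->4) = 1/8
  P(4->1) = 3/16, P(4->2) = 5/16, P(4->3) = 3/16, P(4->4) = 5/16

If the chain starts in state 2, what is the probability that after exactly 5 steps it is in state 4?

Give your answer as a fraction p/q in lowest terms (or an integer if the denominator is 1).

Computing P^5 by repeated multiplication:
P^1 =
  1: [9/16, 1/16, 3/16, 3/16]
  2: [3/16, 5/16, 5/16, 3/16]
  3: [1/16, 1/2, 5/16, 1/8]
  4: [3/16, 5/16, 3/16, 5/16]
P^2 =
  1: [3/8, 53/256, 7/32, 51/256]
  2: [7/32, 83/256, 17/64, 49/256]
  3: [11/64, 91/256, 37/128, 47/256]
  4: [15/64, 77/256, 1/4, 55/256]
P^3 =
  1: [77/256, 133/512, 493/2048, 407/2048]
  2: [121/512, 315/1024, 535/2048, 399/2048]
  3: [221/1024, 663/2048, 549/2048, 197/1024]
  4: [125/512, 77/256, 525/2048, 407/2048]
P^4 =
  1: [4427/16384, 9255/32768, 4097/16384, 6465/32768]
  2: [3989/16384, 9909/32768, 4237/16384, 6407/32768]
  3: [3849/16384, 10119/32768, 1071/4096, 6383/32768]
  4: [4047/16384, 9815/32768, 4213/16384, 6433/32768]
P^5 =
  1: [1055/4096, 76503/262144, 66601/262144, 805/4096]
  2: [16153/65536, 78675/262144, 67535/262144, 25661/131072]
  3: [31839/131072, 4961/16384, 67839/262144, 51251/262144]
  4: [4063/16384, 78371/262144, 67393/262144, 12843/65536]

(P^5)[2 -> 4] = 25661/131072

Answer: 25661/131072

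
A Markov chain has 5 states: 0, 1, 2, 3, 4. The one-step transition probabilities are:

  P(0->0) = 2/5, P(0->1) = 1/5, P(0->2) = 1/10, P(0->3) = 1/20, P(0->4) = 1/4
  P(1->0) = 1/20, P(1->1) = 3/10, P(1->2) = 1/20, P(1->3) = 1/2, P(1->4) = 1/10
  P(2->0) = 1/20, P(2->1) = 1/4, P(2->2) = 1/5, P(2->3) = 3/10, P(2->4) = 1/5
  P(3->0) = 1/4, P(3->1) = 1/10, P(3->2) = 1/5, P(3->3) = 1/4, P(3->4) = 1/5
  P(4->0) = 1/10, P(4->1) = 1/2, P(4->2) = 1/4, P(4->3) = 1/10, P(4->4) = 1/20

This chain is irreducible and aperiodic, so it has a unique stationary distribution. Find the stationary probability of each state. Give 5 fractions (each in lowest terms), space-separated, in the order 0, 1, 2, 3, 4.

Answer: 7663/45024 1637/6432 3439/22512 11857/45024 2389/15008

Derivation:
The stationary distribution satisfies pi = pi * P, i.e.:
  pi_0 = 2/5*pi_0 + 1/20*pi_1 + 1/20*pi_2 + 1/4*pi_3 + 1/10*pi_4
  pi_1 = 1/5*pi_0 + 3/10*pi_1 + 1/4*pi_2 + 1/10*pi_3 + 1/2*pi_4
  pi_2 = 1/10*pi_0 + 1/20*pi_1 + 1/5*pi_2 + 1/5*pi_3 + 1/4*pi_4
  pi_3 = 1/20*pi_0 + 1/2*pi_1 + 3/10*pi_2 + 1/4*pi_3 + 1/10*pi_4
  pi_4 = 1/4*pi_0 + 1/10*pi_1 + 1/5*pi_2 + 1/5*pi_3 + 1/20*pi_4
with normalization: pi_0 + pi_1 + pi_2 + pi_3 + pi_4 = 1.

Using the first 4 balance equations plus normalization, the linear system A*pi = b is:
  [-3/5, 1/20, 1/20, 1/4, 1/10] . pi = 0
  [1/5, -7/10, 1/4, 1/10, 1/2] . pi = 0
  [1/10, 1/20, -4/5, 1/5, 1/4] . pi = 0
  [1/20, 1/2, 3/10, -3/4, 1/10] . pi = 0
  [1, 1, 1, 1, 1] . pi = 1

Solving yields:
  pi_0 = 7663/45024
  pi_1 = 1637/6432
  pi_2 = 3439/22512
  pi_3 = 11857/45024
  pi_4 = 2389/15008

Verification (pi * P):
  7663/45024*2/5 + 1637/6432*1/20 + 3439/22512*1/20 + 11857/45024*1/4 + 2389/15008*1/10 = 7663/45024 = pi_0  (ok)
  7663/45024*1/5 + 1637/6432*3/10 + 3439/22512*1/4 + 11857/45024*1/10 + 2389/15008*1/2 = 1637/6432 = pi_1  (ok)
  7663/45024*1/10 + 1637/6432*1/20 + 3439/22512*1/5 + 11857/45024*1/5 + 2389/15008*1/4 = 3439/22512 = pi_2  (ok)
  7663/45024*1/20 + 1637/6432*1/2 + 3439/22512*3/10 + 11857/45024*1/4 + 2389/15008*1/10 = 11857/45024 = pi_3  (ok)
  7663/45024*1/4 + 1637/6432*1/10 + 3439/22512*1/5 + 11857/45024*1/5 + 2389/15008*1/20 = 2389/15008 = pi_4  (ok)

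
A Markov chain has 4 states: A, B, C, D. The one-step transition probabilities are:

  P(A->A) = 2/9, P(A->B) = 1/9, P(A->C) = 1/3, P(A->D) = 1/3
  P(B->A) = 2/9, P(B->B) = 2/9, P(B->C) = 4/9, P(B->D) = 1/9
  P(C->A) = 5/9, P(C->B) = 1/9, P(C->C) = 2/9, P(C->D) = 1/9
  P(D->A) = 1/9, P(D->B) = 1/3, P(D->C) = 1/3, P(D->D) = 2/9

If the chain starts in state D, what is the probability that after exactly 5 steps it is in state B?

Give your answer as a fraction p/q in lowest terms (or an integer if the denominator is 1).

Answer: 10367/59049

Derivation:
Computing P^5 by repeated multiplication:
P^1 =
  A: [2/9, 1/9, 1/3, 1/3]
  B: [2/9, 2/9, 4/9, 1/9]
  C: [5/9, 1/9, 2/9, 1/9]
  D: [1/9, 1/3, 1/3, 2/9]
P^2 =
  A: [8/27, 16/81, 25/81, 16/81]
  B: [29/81, 13/81, 25/81, 14/81]
  C: [23/81, 4/27, 26/81, 20/81]
  D: [25/81, 16/81, 1/3, 13/81]
P^3 =
  A: [221/729, 43/243, 26/81, 145/729]
  B: [223/729, 122/729, 77/243, 17/81]
  C: [220/729, 133/729, 229/729, 49/243]
  D: [230/729, 41/243, 232/729, 16/81]
P^4 =
  A: [2015/6561, 1148/6561, 694/2187, 1316/6561]
  B: [74/243, 1157/6561, 2078/6561, 1328/6561]
  C: [74/243, 1156/6561, 697/2187, 1316/6561]
  D: [670/2187, 380/2187, 2078/6561, 1333/6561]
P^5 =
  A: [18052/59049, 383/2187, 18749/59049, 49/243]
  B: [18028/59049, 3458/19683, 6254/19683, 11885/59049]
  C: [18079/59049, 10349/59049, 18748/59049, 11873/59049]
  D: [18023/59049, 10367/59049, 18745/59049, 11914/59049]

(P^5)[D -> B] = 10367/59049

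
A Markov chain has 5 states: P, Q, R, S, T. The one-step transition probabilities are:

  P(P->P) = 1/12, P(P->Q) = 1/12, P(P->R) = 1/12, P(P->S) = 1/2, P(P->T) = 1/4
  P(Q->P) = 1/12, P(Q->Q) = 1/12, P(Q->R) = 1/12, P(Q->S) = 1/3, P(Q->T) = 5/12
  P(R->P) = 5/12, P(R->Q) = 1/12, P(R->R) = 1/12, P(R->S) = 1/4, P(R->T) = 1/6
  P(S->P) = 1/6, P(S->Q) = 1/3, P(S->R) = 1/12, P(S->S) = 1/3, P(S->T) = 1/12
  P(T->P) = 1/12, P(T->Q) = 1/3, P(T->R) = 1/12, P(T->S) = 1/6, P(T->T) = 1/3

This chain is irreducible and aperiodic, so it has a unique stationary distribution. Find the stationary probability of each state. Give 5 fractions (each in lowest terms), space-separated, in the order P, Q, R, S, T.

Answer: 955/6984 1555/6984 1/12 179/582 218/873

Derivation:
The stationary distribution satisfies pi = pi * P, i.e.:
  pi_P = 1/12*pi_P + 1/12*pi_Q + 5/12*pi_R + 1/6*pi_S + 1/12*pi_T
  pi_Q = 1/12*pi_P + 1/12*pi_Q + 1/12*pi_R + 1/3*pi_S + 1/3*pi_T
  pi_R = 1/12*pi_P + 1/12*pi_Q + 1/12*pi_R + 1/12*pi_S + 1/12*pi_T
  pi_S = 1/2*pi_P + 1/3*pi_Q + 1/4*pi_R + 1/3*pi_S + 1/6*pi_T
  pi_T = 1/4*pi_P + 5/12*pi_Q + 1/6*pi_R + 1/12*pi_S + 1/3*pi_T
with normalization: pi_P + pi_Q + pi_R + pi_S + pi_T = 1.

Using the first 4 balance equations plus normalization, the linear system A*pi = b is:
  [-11/12, 1/12, 5/12, 1/6, 1/12] . pi = 0
  [1/12, -11/12, 1/12, 1/3, 1/3] . pi = 0
  [1/12, 1/12, -11/12, 1/12, 1/12] . pi = 0
  [1/2, 1/3, 1/4, -2/3, 1/6] . pi = 0
  [1, 1, 1, 1, 1] . pi = 1

Solving yields:
  pi_P = 955/6984
  pi_Q = 1555/6984
  pi_R = 1/12
  pi_S = 179/582
  pi_T = 218/873

Verification (pi * P):
  955/6984*1/12 + 1555/6984*1/12 + 1/12*5/12 + 179/582*1/6 + 218/873*1/12 = 955/6984 = pi_P  (ok)
  955/6984*1/12 + 1555/6984*1/12 + 1/12*1/12 + 179/582*1/3 + 218/873*1/3 = 1555/6984 = pi_Q  (ok)
  955/6984*1/12 + 1555/6984*1/12 + 1/12*1/12 + 179/582*1/12 + 218/873*1/12 = 1/12 = pi_R  (ok)
  955/6984*1/2 + 1555/6984*1/3 + 1/12*1/4 + 179/582*1/3 + 218/873*1/6 = 179/582 = pi_S  (ok)
  955/6984*1/4 + 1555/6984*5/12 + 1/12*1/6 + 179/582*1/12 + 218/873*1/3 = 218/873 = pi_T  (ok)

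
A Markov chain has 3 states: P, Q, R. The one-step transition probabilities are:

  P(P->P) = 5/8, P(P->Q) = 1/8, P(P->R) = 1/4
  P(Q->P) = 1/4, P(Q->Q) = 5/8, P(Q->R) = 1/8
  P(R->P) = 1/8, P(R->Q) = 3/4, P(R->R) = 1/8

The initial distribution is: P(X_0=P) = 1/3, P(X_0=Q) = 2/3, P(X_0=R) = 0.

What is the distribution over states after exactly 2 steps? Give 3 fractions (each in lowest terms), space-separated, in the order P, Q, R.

Answer: 71/192 11/24 11/64

Derivation:
Propagating the distribution step by step (d_{t+1} = d_t * P):
d_0 = (P=1/3, Q=2/3, R=0)
  d_1[P] = 1/3*5/8 + 2/3*1/4 + 0*1/8 = 3/8
  d_1[Q] = 1/3*1/8 + 2/3*5/8 + 0*3/4 = 11/24
  d_1[R] = 1/3*1/4 + 2/3*1/8 + 0*1/8 = 1/6
d_1 = (P=3/8, Q=11/24, R=1/6)
  d_2[P] = 3/8*5/8 + 11/24*1/4 + 1/6*1/8 = 71/192
  d_2[Q] = 3/8*1/8 + 11/24*5/8 + 1/6*3/4 = 11/24
  d_2[R] = 3/8*1/4 + 11/24*1/8 + 1/6*1/8 = 11/64
d_2 = (P=71/192, Q=11/24, R=11/64)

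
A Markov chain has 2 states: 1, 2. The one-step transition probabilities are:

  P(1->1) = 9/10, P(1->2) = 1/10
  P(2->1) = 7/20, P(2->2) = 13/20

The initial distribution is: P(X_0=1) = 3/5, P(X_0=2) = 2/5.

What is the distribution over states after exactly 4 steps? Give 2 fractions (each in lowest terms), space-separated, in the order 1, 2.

Propagating the distribution step by step (d_{t+1} = d_t * P):
d_0 = (1=3/5, 2=2/5)
  d_1[1] = 3/5*9/10 + 2/5*7/20 = 17/25
  d_1[2] = 3/5*1/10 + 2/5*13/20 = 8/25
d_1 = (1=17/25, 2=8/25)
  d_2[1] = 17/25*9/10 + 8/25*7/20 = 181/250
  d_2[2] = 17/25*1/10 + 8/25*13/20 = 69/250
d_2 = (1=181/250, 2=69/250)
  d_3[1] = 181/250*9/10 + 69/250*7/20 = 3741/5000
  d_3[2] = 181/250*1/10 + 69/250*13/20 = 1259/5000
d_3 = (1=3741/5000, 2=1259/5000)
  d_4[1] = 3741/5000*9/10 + 1259/5000*7/20 = 76151/100000
  d_4[2] = 3741/5000*1/10 + 1259/5000*13/20 = 23849/100000
d_4 = (1=76151/100000, 2=23849/100000)

Answer: 76151/100000 23849/100000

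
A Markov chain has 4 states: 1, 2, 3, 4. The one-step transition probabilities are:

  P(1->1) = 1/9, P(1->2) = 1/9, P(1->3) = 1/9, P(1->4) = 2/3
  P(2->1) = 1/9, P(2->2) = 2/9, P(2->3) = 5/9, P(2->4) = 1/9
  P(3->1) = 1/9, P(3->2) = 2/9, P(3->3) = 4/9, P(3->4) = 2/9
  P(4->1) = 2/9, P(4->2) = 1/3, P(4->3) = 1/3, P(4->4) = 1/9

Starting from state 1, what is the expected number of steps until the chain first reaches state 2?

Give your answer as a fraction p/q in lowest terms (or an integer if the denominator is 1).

Let h_i = expected steps to first reach 2 from state i.
Boundary: h_2 = 0.
First-step equations for the other states:
  h_1 = 1 + 1/9*h_1 + 1/9*h_2 + 1/9*h_3 + 2/3*h_4
  h_3 = 1 + 1/9*h_1 + 2/9*h_2 + 4/9*h_3 + 2/9*h_4
  h_4 = 1 + 2/9*h_1 + 1/3*h_2 + 1/3*h_3 + 1/9*h_4

Substituting h_2 = 0 and rearranging gives the linear system (I - Q) h = 1:
  [8/9, -1/9, -2/3] . (h_1, h_3, h_4) = 1
  [-1/9, 5/9, -2/9] . (h_1, h_3, h_4) = 1
  [-2/9, -1/3, 8/9] . (h_1, h_3, h_4) = 1

Solving yields:
  h_1 = 414/91
  h_3 = 387/91
  h_4 = 27/7

Starting state is 1, so the expected hitting time is h_1 = 414/91.

Answer: 414/91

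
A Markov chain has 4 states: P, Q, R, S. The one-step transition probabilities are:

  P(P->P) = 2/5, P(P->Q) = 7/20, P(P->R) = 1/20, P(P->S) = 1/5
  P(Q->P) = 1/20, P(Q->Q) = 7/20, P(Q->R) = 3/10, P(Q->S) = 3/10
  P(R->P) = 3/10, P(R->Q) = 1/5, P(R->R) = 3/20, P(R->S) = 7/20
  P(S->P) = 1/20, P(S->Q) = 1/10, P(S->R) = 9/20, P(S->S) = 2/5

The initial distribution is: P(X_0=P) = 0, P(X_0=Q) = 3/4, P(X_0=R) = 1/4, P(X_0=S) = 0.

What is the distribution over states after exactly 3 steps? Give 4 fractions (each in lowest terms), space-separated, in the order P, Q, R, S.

Propagating the distribution step by step (d_{t+1} = d_t * P):
d_0 = (P=0, Q=3/4, R=1/4, S=0)
  d_1[P] = 0*2/5 + 3/4*1/20 + 1/4*3/10 + 0*1/20 = 9/80
  d_1[Q] = 0*7/20 + 3/4*7/20 + 1/4*1/5 + 0*1/10 = 5/16
  d_1[R] = 0*1/20 + 3/4*3/10 + 1/4*3/20 + 0*9/20 = 21/80
  d_1[S] = 0*1/5 + 3/4*3/10 + 1/4*7/20 + 0*2/5 = 5/16
d_1 = (P=9/80, Q=5/16, R=21/80, S=5/16)
  d_2[P] = 9/80*2/5 + 5/16*1/20 + 21/80*3/10 + 5/16*1/20 = 31/200
  d_2[Q] = 9/80*7/20 + 5/16*7/20 + 21/80*1/5 + 5/16*1/10 = 93/400
  d_2[R] = 9/80*1/20 + 5/16*3/10 + 21/80*3/20 + 5/16*9/20 = 447/1600
  d_2[S] = 9/80*1/5 + 5/16*3/10 + 21/80*7/20 + 5/16*2/5 = 533/1600
d_2 = (P=31/200, Q=93/400, R=447/1600, S=533/1600)
  d_3[P] = 31/200*2/5 + 93/400*1/20 + 447/1600*3/10 + 533/1600*1/20 = 5571/32000
  d_3[Q] = 31/200*7/20 + 93/400*7/20 + 447/1600*1/5 + 533/1600*1/10 = 3597/16000
  d_3[R] = 31/200*1/20 + 93/400*3/10 + 447/1600*3/20 + 533/1600*9/20 = 4309/16000
  d_3[S] = 31/200*1/5 + 93/400*3/10 + 447/1600*7/20 + 533/1600*2/5 = 10617/32000
d_3 = (P=5571/32000, Q=3597/16000, R=4309/16000, S=10617/32000)

Answer: 5571/32000 3597/16000 4309/16000 10617/32000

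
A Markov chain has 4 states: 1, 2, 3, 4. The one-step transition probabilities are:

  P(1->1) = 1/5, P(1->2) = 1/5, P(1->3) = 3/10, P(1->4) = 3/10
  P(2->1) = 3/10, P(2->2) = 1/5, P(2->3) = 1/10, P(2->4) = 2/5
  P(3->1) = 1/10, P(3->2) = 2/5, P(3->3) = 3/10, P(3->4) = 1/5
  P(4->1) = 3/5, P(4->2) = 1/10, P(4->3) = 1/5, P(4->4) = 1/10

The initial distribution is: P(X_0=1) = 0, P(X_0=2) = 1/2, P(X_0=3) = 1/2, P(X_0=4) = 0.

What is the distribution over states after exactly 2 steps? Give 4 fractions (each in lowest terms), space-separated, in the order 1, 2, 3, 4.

Propagating the distribution step by step (d_{t+1} = d_t * P):
d_0 = (1=0, 2=1/2, 3=1/2, 4=0)
  d_1[1] = 0*1/5 + 1/2*3/10 + 1/2*1/10 + 0*3/5 = 1/5
  d_1[2] = 0*1/5 + 1/2*1/5 + 1/2*2/5 + 0*1/10 = 3/10
  d_1[3] = 0*3/10 + 1/2*1/10 + 1/2*3/10 + 0*1/5 = 1/5
  d_1[4] = 0*3/10 + 1/2*2/5 + 1/2*1/5 + 0*1/10 = 3/10
d_1 = (1=1/5, 2=3/10, 3=1/5, 4=3/10)
  d_2[1] = 1/5*1/5 + 3/10*3/10 + 1/5*1/10 + 3/10*3/5 = 33/100
  d_2[2] = 1/5*1/5 + 3/10*1/5 + 1/5*2/5 + 3/10*1/10 = 21/100
  d_2[3] = 1/5*3/10 + 3/10*1/10 + 1/5*3/10 + 3/10*1/5 = 21/100
  d_2[4] = 1/5*3/10 + 3/10*2/5 + 1/5*1/5 + 3/10*1/10 = 1/4
d_2 = (1=33/100, 2=21/100, 3=21/100, 4=1/4)

Answer: 33/100 21/100 21/100 1/4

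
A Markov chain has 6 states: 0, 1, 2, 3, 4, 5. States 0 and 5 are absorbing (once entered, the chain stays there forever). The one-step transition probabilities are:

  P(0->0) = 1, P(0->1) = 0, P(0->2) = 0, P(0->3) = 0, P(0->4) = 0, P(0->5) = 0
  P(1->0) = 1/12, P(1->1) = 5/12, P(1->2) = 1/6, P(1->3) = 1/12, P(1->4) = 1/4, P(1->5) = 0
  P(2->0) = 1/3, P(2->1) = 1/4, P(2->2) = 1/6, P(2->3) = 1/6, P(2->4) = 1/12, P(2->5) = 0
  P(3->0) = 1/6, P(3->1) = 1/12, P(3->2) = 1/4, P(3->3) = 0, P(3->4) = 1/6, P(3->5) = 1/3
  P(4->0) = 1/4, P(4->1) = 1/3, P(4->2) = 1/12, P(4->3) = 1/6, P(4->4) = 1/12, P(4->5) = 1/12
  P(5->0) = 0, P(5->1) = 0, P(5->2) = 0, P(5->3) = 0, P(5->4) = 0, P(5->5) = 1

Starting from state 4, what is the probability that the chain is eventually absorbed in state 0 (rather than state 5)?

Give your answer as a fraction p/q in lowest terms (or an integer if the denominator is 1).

Answer: 3991/5498

Derivation:
Let a_i = P(absorbed in 0 | start in state i).
Boundary conditions: a_0 = 1, a_5 = 0.
For each transient state i, a_i = sum_j P(i->j) * a_j:
  a_1 = 1/12*a_0 + 5/12*a_1 + 1/6*a_2 + 1/12*a_3 + 1/4*a_4 + 0*a_5
  a_2 = 1/3*a_0 + 1/4*a_1 + 1/6*a_2 + 1/6*a_3 + 1/12*a_4 + 0*a_5
  a_3 = 1/6*a_0 + 1/12*a_1 + 1/4*a_2 + 0*a_3 + 1/6*a_4 + 1/3*a_5
  a_4 = 1/4*a_0 + 1/3*a_1 + 1/12*a_2 + 1/6*a_3 + 1/12*a_4 + 1/12*a_5

Substituting a_0 = 1 and a_5 = 0, rearrange to (I - Q) a = r where r[i] = P(i -> 0):
  [7/12, -1/6, -1/12, -1/4] . (a_1, a_2, a_3, a_4) = 1/12
  [-1/4, 5/6, -1/6, -1/12] . (a_1, a_2, a_3, a_4) = 1/3
  [-1/12, -1/4, 1, -1/6] . (a_1, a_2, a_3, a_4) = 1/6
  [-1/3, -1/12, -1/6, 11/12] . (a_1, a_2, a_3, a_4) = 1/4

Solving yields:
  a_1 = 4209/5498
  a_2 = 4471/5498
  a_3 = 1525/2749
  a_4 = 3991/5498

Starting state is 4, so the absorption probability is a_4 = 3991/5498.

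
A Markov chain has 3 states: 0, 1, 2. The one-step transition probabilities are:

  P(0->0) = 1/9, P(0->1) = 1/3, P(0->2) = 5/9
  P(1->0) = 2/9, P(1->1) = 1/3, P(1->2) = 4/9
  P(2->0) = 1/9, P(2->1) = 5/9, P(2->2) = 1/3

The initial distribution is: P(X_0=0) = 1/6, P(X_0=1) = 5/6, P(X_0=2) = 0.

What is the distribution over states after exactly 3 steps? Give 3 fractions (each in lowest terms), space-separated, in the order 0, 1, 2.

Propagating the distribution step by step (d_{t+1} = d_t * P):
d_0 = (0=1/6, 1=5/6, 2=0)
  d_1[0] = 1/6*1/9 + 5/6*2/9 + 0*1/9 = 11/54
  d_1[1] = 1/6*1/3 + 5/6*1/3 + 0*5/9 = 1/3
  d_1[2] = 1/6*5/9 + 5/6*4/9 + 0*1/3 = 25/54
d_1 = (0=11/54, 1=1/3, 2=25/54)
  d_2[0] = 11/54*1/9 + 1/3*2/9 + 25/54*1/9 = 4/27
  d_2[1] = 11/54*1/3 + 1/3*1/3 + 25/54*5/9 = 106/243
  d_2[2] = 11/54*5/9 + 1/3*4/9 + 25/54*1/3 = 101/243
d_2 = (0=4/27, 1=106/243, 2=101/243)
  d_3[0] = 4/27*1/9 + 106/243*2/9 + 101/243*1/9 = 349/2187
  d_3[1] = 4/27*1/3 + 106/243*1/3 + 101/243*5/9 = 931/2187
  d_3[2] = 4/27*5/9 + 106/243*4/9 + 101/243*1/3 = 907/2187
d_3 = (0=349/2187, 1=931/2187, 2=907/2187)

Answer: 349/2187 931/2187 907/2187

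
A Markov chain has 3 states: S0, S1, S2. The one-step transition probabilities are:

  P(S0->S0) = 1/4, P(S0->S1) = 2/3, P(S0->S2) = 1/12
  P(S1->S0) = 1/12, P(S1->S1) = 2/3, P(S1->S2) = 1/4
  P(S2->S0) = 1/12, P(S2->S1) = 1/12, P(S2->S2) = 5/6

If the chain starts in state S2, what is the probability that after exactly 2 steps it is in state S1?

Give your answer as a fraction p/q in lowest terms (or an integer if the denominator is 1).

Answer: 13/72

Derivation:
Computing P^2 by repeated multiplication:
P^1 =
  S0: [1/4, 2/3, 1/12]
  S1: [1/12, 2/3, 1/4]
  S2: [1/12, 1/12, 5/6]
P^2 =
  S0: [1/8, 89/144, 37/144]
  S1: [7/72, 25/48, 55/144]
  S2: [7/72, 13/72, 13/18]

(P^2)[S2 -> S1] = 13/72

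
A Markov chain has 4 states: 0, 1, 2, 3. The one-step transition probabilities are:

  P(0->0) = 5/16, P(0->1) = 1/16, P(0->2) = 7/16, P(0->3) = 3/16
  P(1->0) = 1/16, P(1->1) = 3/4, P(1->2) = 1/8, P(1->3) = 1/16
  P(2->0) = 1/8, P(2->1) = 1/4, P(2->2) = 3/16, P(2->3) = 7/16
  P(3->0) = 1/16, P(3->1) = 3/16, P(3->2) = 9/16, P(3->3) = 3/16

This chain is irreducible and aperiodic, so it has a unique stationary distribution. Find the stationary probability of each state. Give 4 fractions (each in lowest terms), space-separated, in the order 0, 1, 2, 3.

Answer: 29/276 421/966 6/23 383/1932

Derivation:
The stationary distribution satisfies pi = pi * P, i.e.:
  pi_0 = 5/16*pi_0 + 1/16*pi_1 + 1/8*pi_2 + 1/16*pi_3
  pi_1 = 1/16*pi_0 + 3/4*pi_1 + 1/4*pi_2 + 3/16*pi_3
  pi_2 = 7/16*pi_0 + 1/8*pi_1 + 3/16*pi_2 + 9/16*pi_3
  pi_3 = 3/16*pi_0 + 1/16*pi_1 + 7/16*pi_2 + 3/16*pi_3
with normalization: pi_0 + pi_1 + pi_2 + pi_3 = 1.

Using the first 3 balance equations plus normalization, the linear system A*pi = b is:
  [-11/16, 1/16, 1/8, 1/16] . pi = 0
  [1/16, -1/4, 1/4, 3/16] . pi = 0
  [7/16, 1/8, -13/16, 9/16] . pi = 0
  [1, 1, 1, 1] . pi = 1

Solving yields:
  pi_0 = 29/276
  pi_1 = 421/966
  pi_2 = 6/23
  pi_3 = 383/1932

Verification (pi * P):
  29/276*5/16 + 421/966*1/16 + 6/23*1/8 + 383/1932*1/16 = 29/276 = pi_0  (ok)
  29/276*1/16 + 421/966*3/4 + 6/23*1/4 + 383/1932*3/16 = 421/966 = pi_1  (ok)
  29/276*7/16 + 421/966*1/8 + 6/23*3/16 + 383/1932*9/16 = 6/23 = pi_2  (ok)
  29/276*3/16 + 421/966*1/16 + 6/23*7/16 + 383/1932*3/16 = 383/1932 = pi_3  (ok)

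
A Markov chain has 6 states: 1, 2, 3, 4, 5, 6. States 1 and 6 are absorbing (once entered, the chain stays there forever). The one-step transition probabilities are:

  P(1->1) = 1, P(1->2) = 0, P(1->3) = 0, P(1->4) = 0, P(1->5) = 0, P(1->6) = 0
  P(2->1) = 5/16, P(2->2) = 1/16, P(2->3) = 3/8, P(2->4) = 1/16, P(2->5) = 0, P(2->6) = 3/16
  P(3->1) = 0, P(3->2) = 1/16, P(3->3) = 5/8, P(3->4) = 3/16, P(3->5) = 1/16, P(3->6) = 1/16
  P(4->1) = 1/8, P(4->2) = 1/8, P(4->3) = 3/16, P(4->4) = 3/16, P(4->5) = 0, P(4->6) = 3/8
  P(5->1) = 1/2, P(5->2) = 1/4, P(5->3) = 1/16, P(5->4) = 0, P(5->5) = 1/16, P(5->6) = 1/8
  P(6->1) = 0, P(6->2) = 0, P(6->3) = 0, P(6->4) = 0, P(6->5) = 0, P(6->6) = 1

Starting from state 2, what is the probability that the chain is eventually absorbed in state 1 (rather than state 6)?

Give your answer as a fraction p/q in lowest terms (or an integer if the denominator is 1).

Answer: 6476/13073

Derivation:
Let a_i = P(absorbed in 1 | start in state i).
Boundary conditions: a_1 = 1, a_6 = 0.
For each transient state i, a_i = sum_j P(i->j) * a_j:
  a_2 = 5/16*a_1 + 1/16*a_2 + 3/8*a_3 + 1/16*a_4 + 0*a_5 + 3/16*a_6
  a_3 = 0*a_1 + 1/16*a_2 + 5/8*a_3 + 3/16*a_4 + 1/16*a_5 + 1/16*a_6
  a_4 = 1/8*a_1 + 1/8*a_2 + 3/16*a_3 + 3/16*a_4 + 0*a_5 + 3/8*a_6
  a_5 = 1/2*a_1 + 1/4*a_2 + 1/16*a_3 + 0*a_4 + 1/16*a_5 + 1/8*a_6

Substituting a_1 = 1 and a_6 = 0, rearrange to (I - Q) a = r where r[i] = P(i -> 1):
  [15/16, -3/8, -1/16, 0] . (a_2, a_3, a_4, a_5) = 5/16
  [-1/16, 3/8, -3/16, -1/16] . (a_2, a_3, a_4, a_5) = 0
  [-1/8, -3/16, 13/16, 0] . (a_2, a_3, a_4, a_5) = 1/8
  [-1/4, -1/16, 0, 15/16] . (a_2, a_3, a_4, a_5) = 1/2

Solving yields:
  a_2 = 6476/13073
  a_3 = 4617/13073
  a_4 = 4073/13073
  a_5 = 9007/13073

Starting state is 2, so the absorption probability is a_2 = 6476/13073.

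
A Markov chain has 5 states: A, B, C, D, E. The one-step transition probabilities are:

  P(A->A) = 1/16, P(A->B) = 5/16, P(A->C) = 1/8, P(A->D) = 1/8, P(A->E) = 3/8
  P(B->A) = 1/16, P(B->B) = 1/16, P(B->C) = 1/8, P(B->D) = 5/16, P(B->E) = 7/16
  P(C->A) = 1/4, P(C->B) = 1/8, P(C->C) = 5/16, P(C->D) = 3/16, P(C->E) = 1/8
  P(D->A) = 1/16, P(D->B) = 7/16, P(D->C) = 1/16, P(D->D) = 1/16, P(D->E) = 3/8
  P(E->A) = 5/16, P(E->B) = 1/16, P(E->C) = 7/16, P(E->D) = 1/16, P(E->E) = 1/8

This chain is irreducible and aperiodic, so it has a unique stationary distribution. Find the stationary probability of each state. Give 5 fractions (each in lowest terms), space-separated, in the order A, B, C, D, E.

Answer: 8223/47515 8378/47515 11527/47515 7019/47515 12368/47515

Derivation:
The stationary distribution satisfies pi = pi * P, i.e.:
  pi_A = 1/16*pi_A + 1/16*pi_B + 1/4*pi_C + 1/16*pi_D + 5/16*pi_E
  pi_B = 5/16*pi_A + 1/16*pi_B + 1/8*pi_C + 7/16*pi_D + 1/16*pi_E
  pi_C = 1/8*pi_A + 1/8*pi_B + 5/16*pi_C + 1/16*pi_D + 7/16*pi_E
  pi_D = 1/8*pi_A + 5/16*pi_B + 3/16*pi_C + 1/16*pi_D + 1/16*pi_E
  pi_E = 3/8*pi_A + 7/16*pi_B + 1/8*pi_C + 3/8*pi_D + 1/8*pi_E
with normalization: pi_A + pi_B + pi_C + pi_D + pi_E = 1.

Using the first 4 balance equations plus normalization, the linear system A*pi = b is:
  [-15/16, 1/16, 1/4, 1/16, 5/16] . pi = 0
  [5/16, -15/16, 1/8, 7/16, 1/16] . pi = 0
  [1/8, 1/8, -11/16, 1/16, 7/16] . pi = 0
  [1/8, 5/16, 3/16, -15/16, 1/16] . pi = 0
  [1, 1, 1, 1, 1] . pi = 1

Solving yields:
  pi_A = 8223/47515
  pi_B = 8378/47515
  pi_C = 11527/47515
  pi_D = 7019/47515
  pi_E = 12368/47515

Verification (pi * P):
  8223/47515*1/16 + 8378/47515*1/16 + 11527/47515*1/4 + 7019/47515*1/16 + 12368/47515*5/16 = 8223/47515 = pi_A  (ok)
  8223/47515*5/16 + 8378/47515*1/16 + 11527/47515*1/8 + 7019/47515*7/16 + 12368/47515*1/16 = 8378/47515 = pi_B  (ok)
  8223/47515*1/8 + 8378/47515*1/8 + 11527/47515*5/16 + 7019/47515*1/16 + 12368/47515*7/16 = 11527/47515 = pi_C  (ok)
  8223/47515*1/8 + 8378/47515*5/16 + 11527/47515*3/16 + 7019/47515*1/16 + 12368/47515*1/16 = 7019/47515 = pi_D  (ok)
  8223/47515*3/8 + 8378/47515*7/16 + 11527/47515*1/8 + 7019/47515*3/8 + 12368/47515*1/8 = 12368/47515 = pi_E  (ok)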